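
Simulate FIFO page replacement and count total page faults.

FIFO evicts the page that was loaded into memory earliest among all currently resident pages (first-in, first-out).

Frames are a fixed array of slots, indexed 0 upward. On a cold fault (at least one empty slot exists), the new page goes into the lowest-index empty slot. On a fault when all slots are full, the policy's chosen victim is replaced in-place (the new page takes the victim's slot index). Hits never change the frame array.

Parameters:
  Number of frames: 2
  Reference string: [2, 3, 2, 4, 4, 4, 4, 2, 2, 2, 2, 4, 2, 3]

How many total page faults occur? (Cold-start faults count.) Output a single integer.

Step 0: ref 2 → FAULT, frames=[2,-]
Step 1: ref 3 → FAULT, frames=[2,3]
Step 2: ref 2 → HIT, frames=[2,3]
Step 3: ref 4 → FAULT (evict 2), frames=[4,3]
Step 4: ref 4 → HIT, frames=[4,3]
Step 5: ref 4 → HIT, frames=[4,3]
Step 6: ref 4 → HIT, frames=[4,3]
Step 7: ref 2 → FAULT (evict 3), frames=[4,2]
Step 8: ref 2 → HIT, frames=[4,2]
Step 9: ref 2 → HIT, frames=[4,2]
Step 10: ref 2 → HIT, frames=[4,2]
Step 11: ref 4 → HIT, frames=[4,2]
Step 12: ref 2 → HIT, frames=[4,2]
Step 13: ref 3 → FAULT (evict 4), frames=[3,2]
Total faults: 5

Answer: 5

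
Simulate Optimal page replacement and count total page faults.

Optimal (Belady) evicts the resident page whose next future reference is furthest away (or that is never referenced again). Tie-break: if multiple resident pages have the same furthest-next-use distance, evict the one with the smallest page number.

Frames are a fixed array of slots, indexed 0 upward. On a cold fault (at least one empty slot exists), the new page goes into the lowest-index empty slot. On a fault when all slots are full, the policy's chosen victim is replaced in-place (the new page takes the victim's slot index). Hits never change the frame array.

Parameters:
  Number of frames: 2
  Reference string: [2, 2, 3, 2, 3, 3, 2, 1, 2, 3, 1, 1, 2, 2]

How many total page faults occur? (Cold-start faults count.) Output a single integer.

Answer: 5

Derivation:
Step 0: ref 2 → FAULT, frames=[2,-]
Step 1: ref 2 → HIT, frames=[2,-]
Step 2: ref 3 → FAULT, frames=[2,3]
Step 3: ref 2 → HIT, frames=[2,3]
Step 4: ref 3 → HIT, frames=[2,3]
Step 5: ref 3 → HIT, frames=[2,3]
Step 6: ref 2 → HIT, frames=[2,3]
Step 7: ref 1 → FAULT (evict 3), frames=[2,1]
Step 8: ref 2 → HIT, frames=[2,1]
Step 9: ref 3 → FAULT (evict 2), frames=[3,1]
Step 10: ref 1 → HIT, frames=[3,1]
Step 11: ref 1 → HIT, frames=[3,1]
Step 12: ref 2 → FAULT (evict 1), frames=[3,2]
Step 13: ref 2 → HIT, frames=[3,2]
Total faults: 5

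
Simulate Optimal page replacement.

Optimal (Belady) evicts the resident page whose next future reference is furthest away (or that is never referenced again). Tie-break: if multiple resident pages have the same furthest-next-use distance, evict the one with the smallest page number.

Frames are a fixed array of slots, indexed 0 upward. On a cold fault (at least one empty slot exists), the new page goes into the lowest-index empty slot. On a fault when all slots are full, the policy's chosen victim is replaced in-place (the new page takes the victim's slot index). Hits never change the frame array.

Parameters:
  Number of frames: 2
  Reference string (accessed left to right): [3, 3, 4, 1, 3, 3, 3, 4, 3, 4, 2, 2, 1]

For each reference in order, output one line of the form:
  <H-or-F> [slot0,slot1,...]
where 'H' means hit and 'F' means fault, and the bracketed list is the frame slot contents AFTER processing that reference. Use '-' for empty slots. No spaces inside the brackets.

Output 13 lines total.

F [3,-]
H [3,-]
F [3,4]
F [3,1]
H [3,1]
H [3,1]
H [3,1]
F [3,4]
H [3,4]
H [3,4]
F [2,4]
H [2,4]
F [1,4]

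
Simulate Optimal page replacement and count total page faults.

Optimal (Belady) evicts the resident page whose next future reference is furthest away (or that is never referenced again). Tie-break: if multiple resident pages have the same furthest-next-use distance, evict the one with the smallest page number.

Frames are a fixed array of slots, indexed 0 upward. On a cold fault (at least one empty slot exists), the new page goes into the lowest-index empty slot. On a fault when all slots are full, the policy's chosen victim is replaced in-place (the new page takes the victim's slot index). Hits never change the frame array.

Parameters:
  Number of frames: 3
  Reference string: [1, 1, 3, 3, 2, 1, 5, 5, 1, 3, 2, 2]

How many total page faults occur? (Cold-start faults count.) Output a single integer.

Step 0: ref 1 → FAULT, frames=[1,-,-]
Step 1: ref 1 → HIT, frames=[1,-,-]
Step 2: ref 3 → FAULT, frames=[1,3,-]
Step 3: ref 3 → HIT, frames=[1,3,-]
Step 4: ref 2 → FAULT, frames=[1,3,2]
Step 5: ref 1 → HIT, frames=[1,3,2]
Step 6: ref 5 → FAULT (evict 2), frames=[1,3,5]
Step 7: ref 5 → HIT, frames=[1,3,5]
Step 8: ref 1 → HIT, frames=[1,3,5]
Step 9: ref 3 → HIT, frames=[1,3,5]
Step 10: ref 2 → FAULT (evict 1), frames=[2,3,5]
Step 11: ref 2 → HIT, frames=[2,3,5]
Total faults: 5

Answer: 5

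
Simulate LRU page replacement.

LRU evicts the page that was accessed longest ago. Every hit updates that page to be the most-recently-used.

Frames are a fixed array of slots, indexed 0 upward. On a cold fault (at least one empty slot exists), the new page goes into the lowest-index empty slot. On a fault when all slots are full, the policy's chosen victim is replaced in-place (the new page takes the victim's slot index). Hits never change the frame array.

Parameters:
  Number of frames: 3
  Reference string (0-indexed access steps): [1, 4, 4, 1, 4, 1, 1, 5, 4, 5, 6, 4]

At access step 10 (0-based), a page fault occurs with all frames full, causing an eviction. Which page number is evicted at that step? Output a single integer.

Answer: 1

Derivation:
Step 0: ref 1 -> FAULT, frames=[1,-,-]
Step 1: ref 4 -> FAULT, frames=[1,4,-]
Step 2: ref 4 -> HIT, frames=[1,4,-]
Step 3: ref 1 -> HIT, frames=[1,4,-]
Step 4: ref 4 -> HIT, frames=[1,4,-]
Step 5: ref 1 -> HIT, frames=[1,4,-]
Step 6: ref 1 -> HIT, frames=[1,4,-]
Step 7: ref 5 -> FAULT, frames=[1,4,5]
Step 8: ref 4 -> HIT, frames=[1,4,5]
Step 9: ref 5 -> HIT, frames=[1,4,5]
Step 10: ref 6 -> FAULT, evict 1, frames=[6,4,5]
At step 10: evicted page 1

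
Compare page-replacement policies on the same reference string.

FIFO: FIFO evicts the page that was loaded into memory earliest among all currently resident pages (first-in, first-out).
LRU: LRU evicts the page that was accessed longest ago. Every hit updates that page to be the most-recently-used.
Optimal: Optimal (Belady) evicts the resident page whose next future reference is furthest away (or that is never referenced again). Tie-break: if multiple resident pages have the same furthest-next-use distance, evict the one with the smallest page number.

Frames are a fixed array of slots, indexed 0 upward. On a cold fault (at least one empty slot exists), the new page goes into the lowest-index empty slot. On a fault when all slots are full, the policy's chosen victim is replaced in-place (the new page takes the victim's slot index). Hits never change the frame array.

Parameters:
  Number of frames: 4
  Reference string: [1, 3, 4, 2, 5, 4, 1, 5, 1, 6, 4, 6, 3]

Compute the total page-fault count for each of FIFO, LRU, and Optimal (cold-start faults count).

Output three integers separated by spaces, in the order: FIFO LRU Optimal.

--- FIFO ---
  step 0: ref 1 -> FAULT, frames=[1,-,-,-] (faults so far: 1)
  step 1: ref 3 -> FAULT, frames=[1,3,-,-] (faults so far: 2)
  step 2: ref 4 -> FAULT, frames=[1,3,4,-] (faults so far: 3)
  step 3: ref 2 -> FAULT, frames=[1,3,4,2] (faults so far: 4)
  step 4: ref 5 -> FAULT, evict 1, frames=[5,3,4,2] (faults so far: 5)
  step 5: ref 4 -> HIT, frames=[5,3,4,2] (faults so far: 5)
  step 6: ref 1 -> FAULT, evict 3, frames=[5,1,4,2] (faults so far: 6)
  step 7: ref 5 -> HIT, frames=[5,1,4,2] (faults so far: 6)
  step 8: ref 1 -> HIT, frames=[5,1,4,2] (faults so far: 6)
  step 9: ref 6 -> FAULT, evict 4, frames=[5,1,6,2] (faults so far: 7)
  step 10: ref 4 -> FAULT, evict 2, frames=[5,1,6,4] (faults so far: 8)
  step 11: ref 6 -> HIT, frames=[5,1,6,4] (faults so far: 8)
  step 12: ref 3 -> FAULT, evict 5, frames=[3,1,6,4] (faults so far: 9)
  FIFO total faults: 9
--- LRU ---
  step 0: ref 1 -> FAULT, frames=[1,-,-,-] (faults so far: 1)
  step 1: ref 3 -> FAULT, frames=[1,3,-,-] (faults so far: 2)
  step 2: ref 4 -> FAULT, frames=[1,3,4,-] (faults so far: 3)
  step 3: ref 2 -> FAULT, frames=[1,3,4,2] (faults so far: 4)
  step 4: ref 5 -> FAULT, evict 1, frames=[5,3,4,2] (faults so far: 5)
  step 5: ref 4 -> HIT, frames=[5,3,4,2] (faults so far: 5)
  step 6: ref 1 -> FAULT, evict 3, frames=[5,1,4,2] (faults so far: 6)
  step 7: ref 5 -> HIT, frames=[5,1,4,2] (faults so far: 6)
  step 8: ref 1 -> HIT, frames=[5,1,4,2] (faults so far: 6)
  step 9: ref 6 -> FAULT, evict 2, frames=[5,1,4,6] (faults so far: 7)
  step 10: ref 4 -> HIT, frames=[5,1,4,6] (faults so far: 7)
  step 11: ref 6 -> HIT, frames=[5,1,4,6] (faults so far: 7)
  step 12: ref 3 -> FAULT, evict 5, frames=[3,1,4,6] (faults so far: 8)
  LRU total faults: 8
--- Optimal ---
  step 0: ref 1 -> FAULT, frames=[1,-,-,-] (faults so far: 1)
  step 1: ref 3 -> FAULT, frames=[1,3,-,-] (faults so far: 2)
  step 2: ref 4 -> FAULT, frames=[1,3,4,-] (faults so far: 3)
  step 3: ref 2 -> FAULT, frames=[1,3,4,2] (faults so far: 4)
  step 4: ref 5 -> FAULT, evict 2, frames=[1,3,4,5] (faults so far: 5)
  step 5: ref 4 -> HIT, frames=[1,3,4,5] (faults so far: 5)
  step 6: ref 1 -> HIT, frames=[1,3,4,5] (faults so far: 5)
  step 7: ref 5 -> HIT, frames=[1,3,4,5] (faults so far: 5)
  step 8: ref 1 -> HIT, frames=[1,3,4,5] (faults so far: 5)
  step 9: ref 6 -> FAULT, evict 1, frames=[6,3,4,5] (faults so far: 6)
  step 10: ref 4 -> HIT, frames=[6,3,4,5] (faults so far: 6)
  step 11: ref 6 -> HIT, frames=[6,3,4,5] (faults so far: 6)
  step 12: ref 3 -> HIT, frames=[6,3,4,5] (faults so far: 6)
  Optimal total faults: 6

Answer: 9 8 6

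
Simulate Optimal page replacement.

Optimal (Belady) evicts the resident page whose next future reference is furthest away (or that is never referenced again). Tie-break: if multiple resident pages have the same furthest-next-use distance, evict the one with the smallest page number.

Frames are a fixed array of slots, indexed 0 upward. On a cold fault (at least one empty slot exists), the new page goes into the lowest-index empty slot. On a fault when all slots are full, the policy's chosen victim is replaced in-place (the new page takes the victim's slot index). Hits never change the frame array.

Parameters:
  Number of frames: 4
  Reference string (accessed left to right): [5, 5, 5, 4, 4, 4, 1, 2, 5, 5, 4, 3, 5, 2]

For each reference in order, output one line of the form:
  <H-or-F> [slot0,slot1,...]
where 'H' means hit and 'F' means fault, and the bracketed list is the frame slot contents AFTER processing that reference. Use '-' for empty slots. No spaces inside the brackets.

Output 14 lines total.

F [5,-,-,-]
H [5,-,-,-]
H [5,-,-,-]
F [5,4,-,-]
H [5,4,-,-]
H [5,4,-,-]
F [5,4,1,-]
F [5,4,1,2]
H [5,4,1,2]
H [5,4,1,2]
H [5,4,1,2]
F [5,4,3,2]
H [5,4,3,2]
H [5,4,3,2]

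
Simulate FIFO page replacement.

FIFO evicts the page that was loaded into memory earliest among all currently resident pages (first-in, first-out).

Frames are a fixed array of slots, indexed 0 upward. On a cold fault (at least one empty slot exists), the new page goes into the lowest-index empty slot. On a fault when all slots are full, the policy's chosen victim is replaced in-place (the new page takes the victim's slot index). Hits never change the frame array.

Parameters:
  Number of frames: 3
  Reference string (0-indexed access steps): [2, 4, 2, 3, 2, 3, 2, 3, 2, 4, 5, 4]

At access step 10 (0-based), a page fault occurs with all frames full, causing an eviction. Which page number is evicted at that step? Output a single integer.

Answer: 2

Derivation:
Step 0: ref 2 -> FAULT, frames=[2,-,-]
Step 1: ref 4 -> FAULT, frames=[2,4,-]
Step 2: ref 2 -> HIT, frames=[2,4,-]
Step 3: ref 3 -> FAULT, frames=[2,4,3]
Step 4: ref 2 -> HIT, frames=[2,4,3]
Step 5: ref 3 -> HIT, frames=[2,4,3]
Step 6: ref 2 -> HIT, frames=[2,4,3]
Step 7: ref 3 -> HIT, frames=[2,4,3]
Step 8: ref 2 -> HIT, frames=[2,4,3]
Step 9: ref 4 -> HIT, frames=[2,4,3]
Step 10: ref 5 -> FAULT, evict 2, frames=[5,4,3]
At step 10: evicted page 2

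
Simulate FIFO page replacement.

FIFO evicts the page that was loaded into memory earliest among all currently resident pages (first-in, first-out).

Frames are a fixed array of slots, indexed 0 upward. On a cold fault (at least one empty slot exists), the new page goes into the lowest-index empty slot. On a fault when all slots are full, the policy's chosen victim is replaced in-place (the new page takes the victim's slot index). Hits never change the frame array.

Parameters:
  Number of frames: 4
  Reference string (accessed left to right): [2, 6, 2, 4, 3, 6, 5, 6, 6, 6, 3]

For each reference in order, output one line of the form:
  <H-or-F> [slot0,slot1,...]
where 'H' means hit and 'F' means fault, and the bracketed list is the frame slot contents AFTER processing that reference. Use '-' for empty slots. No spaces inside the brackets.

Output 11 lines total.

F [2,-,-,-]
F [2,6,-,-]
H [2,6,-,-]
F [2,6,4,-]
F [2,6,4,3]
H [2,6,4,3]
F [5,6,4,3]
H [5,6,4,3]
H [5,6,4,3]
H [5,6,4,3]
H [5,6,4,3]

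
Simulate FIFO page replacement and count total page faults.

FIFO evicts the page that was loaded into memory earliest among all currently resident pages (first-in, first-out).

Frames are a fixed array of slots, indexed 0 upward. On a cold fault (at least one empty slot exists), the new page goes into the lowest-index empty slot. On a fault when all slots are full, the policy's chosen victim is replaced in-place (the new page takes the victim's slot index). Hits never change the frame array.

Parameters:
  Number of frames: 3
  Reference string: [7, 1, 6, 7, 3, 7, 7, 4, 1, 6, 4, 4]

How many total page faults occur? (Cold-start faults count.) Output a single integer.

Step 0: ref 7 → FAULT, frames=[7,-,-]
Step 1: ref 1 → FAULT, frames=[7,1,-]
Step 2: ref 6 → FAULT, frames=[7,1,6]
Step 3: ref 7 → HIT, frames=[7,1,6]
Step 4: ref 3 → FAULT (evict 7), frames=[3,1,6]
Step 5: ref 7 → FAULT (evict 1), frames=[3,7,6]
Step 6: ref 7 → HIT, frames=[3,7,6]
Step 7: ref 4 → FAULT (evict 6), frames=[3,7,4]
Step 8: ref 1 → FAULT (evict 3), frames=[1,7,4]
Step 9: ref 6 → FAULT (evict 7), frames=[1,6,4]
Step 10: ref 4 → HIT, frames=[1,6,4]
Step 11: ref 4 → HIT, frames=[1,6,4]
Total faults: 8

Answer: 8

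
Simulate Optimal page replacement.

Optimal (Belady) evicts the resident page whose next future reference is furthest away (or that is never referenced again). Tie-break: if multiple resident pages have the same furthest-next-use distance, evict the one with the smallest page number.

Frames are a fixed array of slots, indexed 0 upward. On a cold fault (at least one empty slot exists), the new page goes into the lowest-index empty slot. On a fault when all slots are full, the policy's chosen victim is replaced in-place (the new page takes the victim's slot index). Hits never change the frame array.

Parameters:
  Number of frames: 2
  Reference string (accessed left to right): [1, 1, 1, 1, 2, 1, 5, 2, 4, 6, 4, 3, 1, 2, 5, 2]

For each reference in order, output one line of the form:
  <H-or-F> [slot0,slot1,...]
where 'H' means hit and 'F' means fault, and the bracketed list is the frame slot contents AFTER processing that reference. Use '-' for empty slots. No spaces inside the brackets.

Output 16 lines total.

F [1,-]
H [1,-]
H [1,-]
H [1,-]
F [1,2]
H [1,2]
F [5,2]
H [5,2]
F [4,2]
F [4,6]
H [4,6]
F [3,6]
F [1,6]
F [2,6]
F [2,5]
H [2,5]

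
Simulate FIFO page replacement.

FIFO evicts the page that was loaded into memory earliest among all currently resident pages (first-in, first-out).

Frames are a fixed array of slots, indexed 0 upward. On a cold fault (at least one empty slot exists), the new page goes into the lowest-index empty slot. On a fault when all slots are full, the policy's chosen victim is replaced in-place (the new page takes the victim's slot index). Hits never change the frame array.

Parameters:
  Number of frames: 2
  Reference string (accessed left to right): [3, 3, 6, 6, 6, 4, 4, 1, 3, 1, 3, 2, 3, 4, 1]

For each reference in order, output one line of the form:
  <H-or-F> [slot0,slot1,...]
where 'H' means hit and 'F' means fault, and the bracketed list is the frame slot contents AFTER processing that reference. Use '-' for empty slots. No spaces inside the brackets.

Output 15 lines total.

F [3,-]
H [3,-]
F [3,6]
H [3,6]
H [3,6]
F [4,6]
H [4,6]
F [4,1]
F [3,1]
H [3,1]
H [3,1]
F [3,2]
H [3,2]
F [4,2]
F [4,1]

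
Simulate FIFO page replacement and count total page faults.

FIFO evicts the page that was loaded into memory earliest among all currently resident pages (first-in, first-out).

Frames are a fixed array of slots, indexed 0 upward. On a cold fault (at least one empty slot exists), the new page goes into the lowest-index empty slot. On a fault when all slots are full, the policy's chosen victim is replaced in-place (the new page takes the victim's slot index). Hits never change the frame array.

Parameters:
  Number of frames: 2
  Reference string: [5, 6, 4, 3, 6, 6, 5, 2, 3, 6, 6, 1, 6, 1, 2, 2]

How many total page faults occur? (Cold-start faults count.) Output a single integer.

Answer: 11

Derivation:
Step 0: ref 5 → FAULT, frames=[5,-]
Step 1: ref 6 → FAULT, frames=[5,6]
Step 2: ref 4 → FAULT (evict 5), frames=[4,6]
Step 3: ref 3 → FAULT (evict 6), frames=[4,3]
Step 4: ref 6 → FAULT (evict 4), frames=[6,3]
Step 5: ref 6 → HIT, frames=[6,3]
Step 6: ref 5 → FAULT (evict 3), frames=[6,5]
Step 7: ref 2 → FAULT (evict 6), frames=[2,5]
Step 8: ref 3 → FAULT (evict 5), frames=[2,3]
Step 9: ref 6 → FAULT (evict 2), frames=[6,3]
Step 10: ref 6 → HIT, frames=[6,3]
Step 11: ref 1 → FAULT (evict 3), frames=[6,1]
Step 12: ref 6 → HIT, frames=[6,1]
Step 13: ref 1 → HIT, frames=[6,1]
Step 14: ref 2 → FAULT (evict 6), frames=[2,1]
Step 15: ref 2 → HIT, frames=[2,1]
Total faults: 11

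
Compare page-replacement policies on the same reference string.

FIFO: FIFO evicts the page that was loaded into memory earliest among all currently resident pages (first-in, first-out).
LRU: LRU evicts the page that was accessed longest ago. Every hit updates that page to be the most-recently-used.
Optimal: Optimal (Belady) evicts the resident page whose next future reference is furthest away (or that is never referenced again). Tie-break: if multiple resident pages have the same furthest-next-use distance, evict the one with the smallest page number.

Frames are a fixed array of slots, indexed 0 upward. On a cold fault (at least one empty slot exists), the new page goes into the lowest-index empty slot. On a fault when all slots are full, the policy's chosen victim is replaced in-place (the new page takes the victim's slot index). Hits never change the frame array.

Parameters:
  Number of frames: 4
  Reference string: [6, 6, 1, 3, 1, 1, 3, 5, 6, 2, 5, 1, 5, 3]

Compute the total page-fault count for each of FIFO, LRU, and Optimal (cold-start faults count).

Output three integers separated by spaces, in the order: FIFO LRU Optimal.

Answer: 5 7 5

Derivation:
--- FIFO ---
  step 0: ref 6 -> FAULT, frames=[6,-,-,-] (faults so far: 1)
  step 1: ref 6 -> HIT, frames=[6,-,-,-] (faults so far: 1)
  step 2: ref 1 -> FAULT, frames=[6,1,-,-] (faults so far: 2)
  step 3: ref 3 -> FAULT, frames=[6,1,3,-] (faults so far: 3)
  step 4: ref 1 -> HIT, frames=[6,1,3,-] (faults so far: 3)
  step 5: ref 1 -> HIT, frames=[6,1,3,-] (faults so far: 3)
  step 6: ref 3 -> HIT, frames=[6,1,3,-] (faults so far: 3)
  step 7: ref 5 -> FAULT, frames=[6,1,3,5] (faults so far: 4)
  step 8: ref 6 -> HIT, frames=[6,1,3,5] (faults so far: 4)
  step 9: ref 2 -> FAULT, evict 6, frames=[2,1,3,5] (faults so far: 5)
  step 10: ref 5 -> HIT, frames=[2,1,3,5] (faults so far: 5)
  step 11: ref 1 -> HIT, frames=[2,1,3,5] (faults so far: 5)
  step 12: ref 5 -> HIT, frames=[2,1,3,5] (faults so far: 5)
  step 13: ref 3 -> HIT, frames=[2,1,3,5] (faults so far: 5)
  FIFO total faults: 5
--- LRU ---
  step 0: ref 6 -> FAULT, frames=[6,-,-,-] (faults so far: 1)
  step 1: ref 6 -> HIT, frames=[6,-,-,-] (faults so far: 1)
  step 2: ref 1 -> FAULT, frames=[6,1,-,-] (faults so far: 2)
  step 3: ref 3 -> FAULT, frames=[6,1,3,-] (faults so far: 3)
  step 4: ref 1 -> HIT, frames=[6,1,3,-] (faults so far: 3)
  step 5: ref 1 -> HIT, frames=[6,1,3,-] (faults so far: 3)
  step 6: ref 3 -> HIT, frames=[6,1,3,-] (faults so far: 3)
  step 7: ref 5 -> FAULT, frames=[6,1,3,5] (faults so far: 4)
  step 8: ref 6 -> HIT, frames=[6,1,3,5] (faults so far: 4)
  step 9: ref 2 -> FAULT, evict 1, frames=[6,2,3,5] (faults so far: 5)
  step 10: ref 5 -> HIT, frames=[6,2,3,5] (faults so far: 5)
  step 11: ref 1 -> FAULT, evict 3, frames=[6,2,1,5] (faults so far: 6)
  step 12: ref 5 -> HIT, frames=[6,2,1,5] (faults so far: 6)
  step 13: ref 3 -> FAULT, evict 6, frames=[3,2,1,5] (faults so far: 7)
  LRU total faults: 7
--- Optimal ---
  step 0: ref 6 -> FAULT, frames=[6,-,-,-] (faults so far: 1)
  step 1: ref 6 -> HIT, frames=[6,-,-,-] (faults so far: 1)
  step 2: ref 1 -> FAULT, frames=[6,1,-,-] (faults so far: 2)
  step 3: ref 3 -> FAULT, frames=[6,1,3,-] (faults so far: 3)
  step 4: ref 1 -> HIT, frames=[6,1,3,-] (faults so far: 3)
  step 5: ref 1 -> HIT, frames=[6,1,3,-] (faults so far: 3)
  step 6: ref 3 -> HIT, frames=[6,1,3,-] (faults so far: 3)
  step 7: ref 5 -> FAULT, frames=[6,1,3,5] (faults so far: 4)
  step 8: ref 6 -> HIT, frames=[6,1,3,5] (faults so far: 4)
  step 9: ref 2 -> FAULT, evict 6, frames=[2,1,3,5] (faults so far: 5)
  step 10: ref 5 -> HIT, frames=[2,1,3,5] (faults so far: 5)
  step 11: ref 1 -> HIT, frames=[2,1,3,5] (faults so far: 5)
  step 12: ref 5 -> HIT, frames=[2,1,3,5] (faults so far: 5)
  step 13: ref 3 -> HIT, frames=[2,1,3,5] (faults so far: 5)
  Optimal total faults: 5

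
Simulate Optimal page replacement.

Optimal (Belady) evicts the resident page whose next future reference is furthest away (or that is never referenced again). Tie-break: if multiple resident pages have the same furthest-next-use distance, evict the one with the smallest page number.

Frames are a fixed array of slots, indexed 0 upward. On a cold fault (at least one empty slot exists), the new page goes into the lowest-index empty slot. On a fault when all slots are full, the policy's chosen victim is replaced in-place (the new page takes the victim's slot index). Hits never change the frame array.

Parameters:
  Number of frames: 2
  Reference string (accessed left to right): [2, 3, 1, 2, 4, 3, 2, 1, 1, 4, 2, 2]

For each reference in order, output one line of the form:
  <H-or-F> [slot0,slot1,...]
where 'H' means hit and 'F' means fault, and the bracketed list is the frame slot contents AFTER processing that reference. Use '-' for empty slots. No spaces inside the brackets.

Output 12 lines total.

F [2,-]
F [2,3]
F [2,1]
H [2,1]
F [2,4]
F [2,3]
H [2,3]
F [2,1]
H [2,1]
F [2,4]
H [2,4]
H [2,4]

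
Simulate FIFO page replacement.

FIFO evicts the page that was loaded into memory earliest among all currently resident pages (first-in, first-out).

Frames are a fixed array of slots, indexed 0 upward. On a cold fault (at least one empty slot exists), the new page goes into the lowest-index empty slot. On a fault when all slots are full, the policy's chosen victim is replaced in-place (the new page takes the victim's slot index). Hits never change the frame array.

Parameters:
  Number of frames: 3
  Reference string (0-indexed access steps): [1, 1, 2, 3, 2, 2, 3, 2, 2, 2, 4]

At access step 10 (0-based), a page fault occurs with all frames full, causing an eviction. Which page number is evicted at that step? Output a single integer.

Answer: 1

Derivation:
Step 0: ref 1 -> FAULT, frames=[1,-,-]
Step 1: ref 1 -> HIT, frames=[1,-,-]
Step 2: ref 2 -> FAULT, frames=[1,2,-]
Step 3: ref 3 -> FAULT, frames=[1,2,3]
Step 4: ref 2 -> HIT, frames=[1,2,3]
Step 5: ref 2 -> HIT, frames=[1,2,3]
Step 6: ref 3 -> HIT, frames=[1,2,3]
Step 7: ref 2 -> HIT, frames=[1,2,3]
Step 8: ref 2 -> HIT, frames=[1,2,3]
Step 9: ref 2 -> HIT, frames=[1,2,3]
Step 10: ref 4 -> FAULT, evict 1, frames=[4,2,3]
At step 10: evicted page 1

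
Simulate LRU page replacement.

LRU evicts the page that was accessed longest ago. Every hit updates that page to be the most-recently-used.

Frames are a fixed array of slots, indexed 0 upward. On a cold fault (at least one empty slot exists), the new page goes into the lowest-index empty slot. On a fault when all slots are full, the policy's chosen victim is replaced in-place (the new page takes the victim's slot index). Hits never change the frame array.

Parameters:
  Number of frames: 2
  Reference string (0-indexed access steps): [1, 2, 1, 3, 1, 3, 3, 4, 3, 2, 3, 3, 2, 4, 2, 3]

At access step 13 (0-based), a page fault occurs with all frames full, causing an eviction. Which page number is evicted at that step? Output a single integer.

Step 0: ref 1 -> FAULT, frames=[1,-]
Step 1: ref 2 -> FAULT, frames=[1,2]
Step 2: ref 1 -> HIT, frames=[1,2]
Step 3: ref 3 -> FAULT, evict 2, frames=[1,3]
Step 4: ref 1 -> HIT, frames=[1,3]
Step 5: ref 3 -> HIT, frames=[1,3]
Step 6: ref 3 -> HIT, frames=[1,3]
Step 7: ref 4 -> FAULT, evict 1, frames=[4,3]
Step 8: ref 3 -> HIT, frames=[4,3]
Step 9: ref 2 -> FAULT, evict 4, frames=[2,3]
Step 10: ref 3 -> HIT, frames=[2,3]
Step 11: ref 3 -> HIT, frames=[2,3]
Step 12: ref 2 -> HIT, frames=[2,3]
Step 13: ref 4 -> FAULT, evict 3, frames=[2,4]
At step 13: evicted page 3

Answer: 3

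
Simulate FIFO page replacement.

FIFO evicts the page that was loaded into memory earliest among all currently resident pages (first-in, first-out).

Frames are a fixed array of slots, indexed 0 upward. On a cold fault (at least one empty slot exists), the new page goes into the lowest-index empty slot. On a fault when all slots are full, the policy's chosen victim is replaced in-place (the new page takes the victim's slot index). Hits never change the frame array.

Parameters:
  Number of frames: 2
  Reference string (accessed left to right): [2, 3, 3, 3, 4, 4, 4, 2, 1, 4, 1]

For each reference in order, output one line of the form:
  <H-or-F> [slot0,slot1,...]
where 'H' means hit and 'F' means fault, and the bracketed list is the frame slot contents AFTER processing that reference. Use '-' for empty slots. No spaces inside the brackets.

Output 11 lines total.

F [2,-]
F [2,3]
H [2,3]
H [2,3]
F [4,3]
H [4,3]
H [4,3]
F [4,2]
F [1,2]
F [1,4]
H [1,4]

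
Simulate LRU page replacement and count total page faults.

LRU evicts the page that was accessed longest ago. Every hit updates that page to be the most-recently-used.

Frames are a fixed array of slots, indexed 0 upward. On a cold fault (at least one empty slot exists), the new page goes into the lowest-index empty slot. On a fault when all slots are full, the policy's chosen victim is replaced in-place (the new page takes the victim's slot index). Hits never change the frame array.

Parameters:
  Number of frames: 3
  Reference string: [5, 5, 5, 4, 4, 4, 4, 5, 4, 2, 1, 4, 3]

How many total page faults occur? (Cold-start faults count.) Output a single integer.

Step 0: ref 5 → FAULT, frames=[5,-,-]
Step 1: ref 5 → HIT, frames=[5,-,-]
Step 2: ref 5 → HIT, frames=[5,-,-]
Step 3: ref 4 → FAULT, frames=[5,4,-]
Step 4: ref 4 → HIT, frames=[5,4,-]
Step 5: ref 4 → HIT, frames=[5,4,-]
Step 6: ref 4 → HIT, frames=[5,4,-]
Step 7: ref 5 → HIT, frames=[5,4,-]
Step 8: ref 4 → HIT, frames=[5,4,-]
Step 9: ref 2 → FAULT, frames=[5,4,2]
Step 10: ref 1 → FAULT (evict 5), frames=[1,4,2]
Step 11: ref 4 → HIT, frames=[1,4,2]
Step 12: ref 3 → FAULT (evict 2), frames=[1,4,3]
Total faults: 5

Answer: 5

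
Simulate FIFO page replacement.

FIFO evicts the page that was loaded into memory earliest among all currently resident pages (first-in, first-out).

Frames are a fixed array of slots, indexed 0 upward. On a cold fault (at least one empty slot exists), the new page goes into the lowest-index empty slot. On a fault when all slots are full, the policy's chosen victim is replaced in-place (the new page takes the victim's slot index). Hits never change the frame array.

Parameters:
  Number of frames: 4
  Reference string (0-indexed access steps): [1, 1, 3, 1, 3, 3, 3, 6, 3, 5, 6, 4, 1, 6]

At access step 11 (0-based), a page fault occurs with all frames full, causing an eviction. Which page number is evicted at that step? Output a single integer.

Step 0: ref 1 -> FAULT, frames=[1,-,-,-]
Step 1: ref 1 -> HIT, frames=[1,-,-,-]
Step 2: ref 3 -> FAULT, frames=[1,3,-,-]
Step 3: ref 1 -> HIT, frames=[1,3,-,-]
Step 4: ref 3 -> HIT, frames=[1,3,-,-]
Step 5: ref 3 -> HIT, frames=[1,3,-,-]
Step 6: ref 3 -> HIT, frames=[1,3,-,-]
Step 7: ref 6 -> FAULT, frames=[1,3,6,-]
Step 8: ref 3 -> HIT, frames=[1,3,6,-]
Step 9: ref 5 -> FAULT, frames=[1,3,6,5]
Step 10: ref 6 -> HIT, frames=[1,3,6,5]
Step 11: ref 4 -> FAULT, evict 1, frames=[4,3,6,5]
At step 11: evicted page 1

Answer: 1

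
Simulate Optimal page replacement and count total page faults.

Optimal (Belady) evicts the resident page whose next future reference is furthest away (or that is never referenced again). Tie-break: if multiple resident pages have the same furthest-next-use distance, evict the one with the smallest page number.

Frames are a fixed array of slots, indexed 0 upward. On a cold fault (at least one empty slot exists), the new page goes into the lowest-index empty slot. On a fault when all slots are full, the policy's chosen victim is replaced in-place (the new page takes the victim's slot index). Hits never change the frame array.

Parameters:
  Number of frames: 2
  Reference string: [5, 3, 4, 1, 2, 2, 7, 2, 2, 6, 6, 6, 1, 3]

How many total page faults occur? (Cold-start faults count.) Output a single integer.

Step 0: ref 5 → FAULT, frames=[5,-]
Step 1: ref 3 → FAULT, frames=[5,3]
Step 2: ref 4 → FAULT (evict 5), frames=[4,3]
Step 3: ref 1 → FAULT (evict 4), frames=[1,3]
Step 4: ref 2 → FAULT (evict 3), frames=[1,2]
Step 5: ref 2 → HIT, frames=[1,2]
Step 6: ref 7 → FAULT (evict 1), frames=[7,2]
Step 7: ref 2 → HIT, frames=[7,2]
Step 8: ref 2 → HIT, frames=[7,2]
Step 9: ref 6 → FAULT (evict 2), frames=[7,6]
Step 10: ref 6 → HIT, frames=[7,6]
Step 11: ref 6 → HIT, frames=[7,6]
Step 12: ref 1 → FAULT (evict 6), frames=[7,1]
Step 13: ref 3 → FAULT (evict 1), frames=[7,3]
Total faults: 9

Answer: 9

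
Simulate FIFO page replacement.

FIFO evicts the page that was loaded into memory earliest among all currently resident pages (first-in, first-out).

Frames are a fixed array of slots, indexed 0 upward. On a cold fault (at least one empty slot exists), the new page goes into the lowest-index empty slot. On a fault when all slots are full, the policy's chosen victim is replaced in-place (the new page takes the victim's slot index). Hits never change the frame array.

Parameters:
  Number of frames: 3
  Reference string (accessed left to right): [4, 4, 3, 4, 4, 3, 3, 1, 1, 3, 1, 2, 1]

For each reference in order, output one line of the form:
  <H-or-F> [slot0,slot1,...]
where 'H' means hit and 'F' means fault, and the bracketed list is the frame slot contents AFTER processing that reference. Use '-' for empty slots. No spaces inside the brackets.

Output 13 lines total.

F [4,-,-]
H [4,-,-]
F [4,3,-]
H [4,3,-]
H [4,3,-]
H [4,3,-]
H [4,3,-]
F [4,3,1]
H [4,3,1]
H [4,3,1]
H [4,3,1]
F [2,3,1]
H [2,3,1]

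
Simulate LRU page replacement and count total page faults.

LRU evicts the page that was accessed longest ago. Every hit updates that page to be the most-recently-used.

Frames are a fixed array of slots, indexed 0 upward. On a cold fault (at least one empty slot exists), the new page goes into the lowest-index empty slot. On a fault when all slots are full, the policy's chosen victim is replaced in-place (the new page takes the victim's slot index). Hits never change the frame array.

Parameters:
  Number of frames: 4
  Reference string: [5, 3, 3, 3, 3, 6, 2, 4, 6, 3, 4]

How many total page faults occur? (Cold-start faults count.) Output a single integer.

Step 0: ref 5 → FAULT, frames=[5,-,-,-]
Step 1: ref 3 → FAULT, frames=[5,3,-,-]
Step 2: ref 3 → HIT, frames=[5,3,-,-]
Step 3: ref 3 → HIT, frames=[5,3,-,-]
Step 4: ref 3 → HIT, frames=[5,3,-,-]
Step 5: ref 6 → FAULT, frames=[5,3,6,-]
Step 6: ref 2 → FAULT, frames=[5,3,6,2]
Step 7: ref 4 → FAULT (evict 5), frames=[4,3,6,2]
Step 8: ref 6 → HIT, frames=[4,3,6,2]
Step 9: ref 3 → HIT, frames=[4,3,6,2]
Step 10: ref 4 → HIT, frames=[4,3,6,2]
Total faults: 5

Answer: 5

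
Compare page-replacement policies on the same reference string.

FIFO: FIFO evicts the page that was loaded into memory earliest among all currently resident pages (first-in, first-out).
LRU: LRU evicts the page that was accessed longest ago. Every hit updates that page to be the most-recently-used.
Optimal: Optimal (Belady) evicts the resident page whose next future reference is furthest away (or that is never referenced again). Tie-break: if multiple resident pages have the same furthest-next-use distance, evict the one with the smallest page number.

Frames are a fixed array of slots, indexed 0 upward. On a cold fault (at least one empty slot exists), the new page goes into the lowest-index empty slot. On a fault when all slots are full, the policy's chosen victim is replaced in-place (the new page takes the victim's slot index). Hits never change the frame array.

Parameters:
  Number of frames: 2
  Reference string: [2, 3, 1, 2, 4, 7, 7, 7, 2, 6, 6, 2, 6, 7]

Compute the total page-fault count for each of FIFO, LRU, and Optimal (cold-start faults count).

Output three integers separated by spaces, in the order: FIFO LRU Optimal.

Answer: 9 9 7

Derivation:
--- FIFO ---
  step 0: ref 2 -> FAULT, frames=[2,-] (faults so far: 1)
  step 1: ref 3 -> FAULT, frames=[2,3] (faults so far: 2)
  step 2: ref 1 -> FAULT, evict 2, frames=[1,3] (faults so far: 3)
  step 3: ref 2 -> FAULT, evict 3, frames=[1,2] (faults so far: 4)
  step 4: ref 4 -> FAULT, evict 1, frames=[4,2] (faults so far: 5)
  step 5: ref 7 -> FAULT, evict 2, frames=[4,7] (faults so far: 6)
  step 6: ref 7 -> HIT, frames=[4,7] (faults so far: 6)
  step 7: ref 7 -> HIT, frames=[4,7] (faults so far: 6)
  step 8: ref 2 -> FAULT, evict 4, frames=[2,7] (faults so far: 7)
  step 9: ref 6 -> FAULT, evict 7, frames=[2,6] (faults so far: 8)
  step 10: ref 6 -> HIT, frames=[2,6] (faults so far: 8)
  step 11: ref 2 -> HIT, frames=[2,6] (faults so far: 8)
  step 12: ref 6 -> HIT, frames=[2,6] (faults so far: 8)
  step 13: ref 7 -> FAULT, evict 2, frames=[7,6] (faults so far: 9)
  FIFO total faults: 9
--- LRU ---
  step 0: ref 2 -> FAULT, frames=[2,-] (faults so far: 1)
  step 1: ref 3 -> FAULT, frames=[2,3] (faults so far: 2)
  step 2: ref 1 -> FAULT, evict 2, frames=[1,3] (faults so far: 3)
  step 3: ref 2 -> FAULT, evict 3, frames=[1,2] (faults so far: 4)
  step 4: ref 4 -> FAULT, evict 1, frames=[4,2] (faults so far: 5)
  step 5: ref 7 -> FAULT, evict 2, frames=[4,7] (faults so far: 6)
  step 6: ref 7 -> HIT, frames=[4,7] (faults so far: 6)
  step 7: ref 7 -> HIT, frames=[4,7] (faults so far: 6)
  step 8: ref 2 -> FAULT, evict 4, frames=[2,7] (faults so far: 7)
  step 9: ref 6 -> FAULT, evict 7, frames=[2,6] (faults so far: 8)
  step 10: ref 6 -> HIT, frames=[2,6] (faults so far: 8)
  step 11: ref 2 -> HIT, frames=[2,6] (faults so far: 8)
  step 12: ref 6 -> HIT, frames=[2,6] (faults so far: 8)
  step 13: ref 7 -> FAULT, evict 2, frames=[7,6] (faults so far: 9)
  LRU total faults: 9
--- Optimal ---
  step 0: ref 2 -> FAULT, frames=[2,-] (faults so far: 1)
  step 1: ref 3 -> FAULT, frames=[2,3] (faults so far: 2)
  step 2: ref 1 -> FAULT, evict 3, frames=[2,1] (faults so far: 3)
  step 3: ref 2 -> HIT, frames=[2,1] (faults so far: 3)
  step 4: ref 4 -> FAULT, evict 1, frames=[2,4] (faults so far: 4)
  step 5: ref 7 -> FAULT, evict 4, frames=[2,7] (faults so far: 5)
  step 6: ref 7 -> HIT, frames=[2,7] (faults so far: 5)
  step 7: ref 7 -> HIT, frames=[2,7] (faults so far: 5)
  step 8: ref 2 -> HIT, frames=[2,7] (faults so far: 5)
  step 9: ref 6 -> FAULT, evict 7, frames=[2,6] (faults so far: 6)
  step 10: ref 6 -> HIT, frames=[2,6] (faults so far: 6)
  step 11: ref 2 -> HIT, frames=[2,6] (faults so far: 6)
  step 12: ref 6 -> HIT, frames=[2,6] (faults so far: 6)
  step 13: ref 7 -> FAULT, evict 2, frames=[7,6] (faults so far: 7)
  Optimal total faults: 7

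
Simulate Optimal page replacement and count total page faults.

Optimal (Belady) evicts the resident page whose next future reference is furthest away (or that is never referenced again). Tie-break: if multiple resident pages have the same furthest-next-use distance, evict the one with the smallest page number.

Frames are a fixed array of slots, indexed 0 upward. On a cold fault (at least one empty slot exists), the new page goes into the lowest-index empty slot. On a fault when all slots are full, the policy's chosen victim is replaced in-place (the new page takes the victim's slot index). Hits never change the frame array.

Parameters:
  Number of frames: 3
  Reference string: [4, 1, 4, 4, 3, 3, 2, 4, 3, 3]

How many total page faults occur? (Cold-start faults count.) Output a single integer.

Step 0: ref 4 → FAULT, frames=[4,-,-]
Step 1: ref 1 → FAULT, frames=[4,1,-]
Step 2: ref 4 → HIT, frames=[4,1,-]
Step 3: ref 4 → HIT, frames=[4,1,-]
Step 4: ref 3 → FAULT, frames=[4,1,3]
Step 5: ref 3 → HIT, frames=[4,1,3]
Step 6: ref 2 → FAULT (evict 1), frames=[4,2,3]
Step 7: ref 4 → HIT, frames=[4,2,3]
Step 8: ref 3 → HIT, frames=[4,2,3]
Step 9: ref 3 → HIT, frames=[4,2,3]
Total faults: 4

Answer: 4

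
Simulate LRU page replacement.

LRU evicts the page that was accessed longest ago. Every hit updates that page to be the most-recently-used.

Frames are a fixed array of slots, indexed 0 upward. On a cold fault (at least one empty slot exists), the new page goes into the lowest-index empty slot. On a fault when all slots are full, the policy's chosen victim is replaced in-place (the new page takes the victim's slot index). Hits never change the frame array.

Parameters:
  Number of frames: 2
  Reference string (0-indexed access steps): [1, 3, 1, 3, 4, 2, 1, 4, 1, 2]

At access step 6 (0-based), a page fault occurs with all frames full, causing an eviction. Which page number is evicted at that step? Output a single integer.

Step 0: ref 1 -> FAULT, frames=[1,-]
Step 1: ref 3 -> FAULT, frames=[1,3]
Step 2: ref 1 -> HIT, frames=[1,3]
Step 3: ref 3 -> HIT, frames=[1,3]
Step 4: ref 4 -> FAULT, evict 1, frames=[4,3]
Step 5: ref 2 -> FAULT, evict 3, frames=[4,2]
Step 6: ref 1 -> FAULT, evict 4, frames=[1,2]
At step 6: evicted page 4

Answer: 4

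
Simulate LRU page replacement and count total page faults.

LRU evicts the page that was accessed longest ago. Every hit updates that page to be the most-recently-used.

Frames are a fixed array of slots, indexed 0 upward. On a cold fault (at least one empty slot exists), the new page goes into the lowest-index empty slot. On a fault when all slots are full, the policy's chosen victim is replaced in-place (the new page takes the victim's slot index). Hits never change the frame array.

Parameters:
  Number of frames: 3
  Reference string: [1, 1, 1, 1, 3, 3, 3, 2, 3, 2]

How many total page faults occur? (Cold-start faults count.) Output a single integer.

Step 0: ref 1 → FAULT, frames=[1,-,-]
Step 1: ref 1 → HIT, frames=[1,-,-]
Step 2: ref 1 → HIT, frames=[1,-,-]
Step 3: ref 1 → HIT, frames=[1,-,-]
Step 4: ref 3 → FAULT, frames=[1,3,-]
Step 5: ref 3 → HIT, frames=[1,3,-]
Step 6: ref 3 → HIT, frames=[1,3,-]
Step 7: ref 2 → FAULT, frames=[1,3,2]
Step 8: ref 3 → HIT, frames=[1,3,2]
Step 9: ref 2 → HIT, frames=[1,3,2]
Total faults: 3

Answer: 3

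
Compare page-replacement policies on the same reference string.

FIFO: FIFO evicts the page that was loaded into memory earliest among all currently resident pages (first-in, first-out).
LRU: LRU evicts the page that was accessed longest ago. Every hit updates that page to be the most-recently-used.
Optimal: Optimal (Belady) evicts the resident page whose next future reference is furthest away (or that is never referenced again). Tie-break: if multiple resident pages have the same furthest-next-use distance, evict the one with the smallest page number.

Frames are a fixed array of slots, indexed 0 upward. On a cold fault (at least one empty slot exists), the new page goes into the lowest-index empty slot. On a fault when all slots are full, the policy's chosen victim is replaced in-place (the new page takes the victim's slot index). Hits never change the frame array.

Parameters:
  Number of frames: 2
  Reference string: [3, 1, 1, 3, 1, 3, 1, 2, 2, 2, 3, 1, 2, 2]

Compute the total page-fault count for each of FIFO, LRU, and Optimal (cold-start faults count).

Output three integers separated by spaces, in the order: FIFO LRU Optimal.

Answer: 6 6 4

Derivation:
--- FIFO ---
  step 0: ref 3 -> FAULT, frames=[3,-] (faults so far: 1)
  step 1: ref 1 -> FAULT, frames=[3,1] (faults so far: 2)
  step 2: ref 1 -> HIT, frames=[3,1] (faults so far: 2)
  step 3: ref 3 -> HIT, frames=[3,1] (faults so far: 2)
  step 4: ref 1 -> HIT, frames=[3,1] (faults so far: 2)
  step 5: ref 3 -> HIT, frames=[3,1] (faults so far: 2)
  step 6: ref 1 -> HIT, frames=[3,1] (faults so far: 2)
  step 7: ref 2 -> FAULT, evict 3, frames=[2,1] (faults so far: 3)
  step 8: ref 2 -> HIT, frames=[2,1] (faults so far: 3)
  step 9: ref 2 -> HIT, frames=[2,1] (faults so far: 3)
  step 10: ref 3 -> FAULT, evict 1, frames=[2,3] (faults so far: 4)
  step 11: ref 1 -> FAULT, evict 2, frames=[1,3] (faults so far: 5)
  step 12: ref 2 -> FAULT, evict 3, frames=[1,2] (faults so far: 6)
  step 13: ref 2 -> HIT, frames=[1,2] (faults so far: 6)
  FIFO total faults: 6
--- LRU ---
  step 0: ref 3 -> FAULT, frames=[3,-] (faults so far: 1)
  step 1: ref 1 -> FAULT, frames=[3,1] (faults so far: 2)
  step 2: ref 1 -> HIT, frames=[3,1] (faults so far: 2)
  step 3: ref 3 -> HIT, frames=[3,1] (faults so far: 2)
  step 4: ref 1 -> HIT, frames=[3,1] (faults so far: 2)
  step 5: ref 3 -> HIT, frames=[3,1] (faults so far: 2)
  step 6: ref 1 -> HIT, frames=[3,1] (faults so far: 2)
  step 7: ref 2 -> FAULT, evict 3, frames=[2,1] (faults so far: 3)
  step 8: ref 2 -> HIT, frames=[2,1] (faults so far: 3)
  step 9: ref 2 -> HIT, frames=[2,1] (faults so far: 3)
  step 10: ref 3 -> FAULT, evict 1, frames=[2,3] (faults so far: 4)
  step 11: ref 1 -> FAULT, evict 2, frames=[1,3] (faults so far: 5)
  step 12: ref 2 -> FAULT, evict 3, frames=[1,2] (faults so far: 6)
  step 13: ref 2 -> HIT, frames=[1,2] (faults so far: 6)
  LRU total faults: 6
--- Optimal ---
  step 0: ref 3 -> FAULT, frames=[3,-] (faults so far: 1)
  step 1: ref 1 -> FAULT, frames=[3,1] (faults so far: 2)
  step 2: ref 1 -> HIT, frames=[3,1] (faults so far: 2)
  step 3: ref 3 -> HIT, frames=[3,1] (faults so far: 2)
  step 4: ref 1 -> HIT, frames=[3,1] (faults so far: 2)
  step 5: ref 3 -> HIT, frames=[3,1] (faults so far: 2)
  step 6: ref 1 -> HIT, frames=[3,1] (faults so far: 2)
  step 7: ref 2 -> FAULT, evict 1, frames=[3,2] (faults so far: 3)
  step 8: ref 2 -> HIT, frames=[3,2] (faults so far: 3)
  step 9: ref 2 -> HIT, frames=[3,2] (faults so far: 3)
  step 10: ref 3 -> HIT, frames=[3,2] (faults so far: 3)
  step 11: ref 1 -> FAULT, evict 3, frames=[1,2] (faults so far: 4)
  step 12: ref 2 -> HIT, frames=[1,2] (faults so far: 4)
  step 13: ref 2 -> HIT, frames=[1,2] (faults so far: 4)
  Optimal total faults: 4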